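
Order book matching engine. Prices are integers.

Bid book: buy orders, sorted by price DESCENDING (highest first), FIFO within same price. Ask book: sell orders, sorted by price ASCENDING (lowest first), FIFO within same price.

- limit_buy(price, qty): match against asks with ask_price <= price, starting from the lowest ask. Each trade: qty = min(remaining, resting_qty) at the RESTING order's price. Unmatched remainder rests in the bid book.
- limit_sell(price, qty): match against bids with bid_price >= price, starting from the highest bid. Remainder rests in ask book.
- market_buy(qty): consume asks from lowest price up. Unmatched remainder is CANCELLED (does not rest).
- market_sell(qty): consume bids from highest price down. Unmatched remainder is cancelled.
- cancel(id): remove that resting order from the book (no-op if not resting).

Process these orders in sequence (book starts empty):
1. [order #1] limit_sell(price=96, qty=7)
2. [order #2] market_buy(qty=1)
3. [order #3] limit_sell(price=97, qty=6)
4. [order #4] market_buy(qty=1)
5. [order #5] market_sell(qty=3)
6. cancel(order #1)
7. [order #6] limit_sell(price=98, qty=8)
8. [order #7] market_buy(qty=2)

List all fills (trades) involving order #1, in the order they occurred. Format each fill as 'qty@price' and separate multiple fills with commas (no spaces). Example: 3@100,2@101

Answer: 1@96,1@96

Derivation:
After op 1 [order #1] limit_sell(price=96, qty=7): fills=none; bids=[-] asks=[#1:7@96]
After op 2 [order #2] market_buy(qty=1): fills=#2x#1:1@96; bids=[-] asks=[#1:6@96]
After op 3 [order #3] limit_sell(price=97, qty=6): fills=none; bids=[-] asks=[#1:6@96 #3:6@97]
After op 4 [order #4] market_buy(qty=1): fills=#4x#1:1@96; bids=[-] asks=[#1:5@96 #3:6@97]
After op 5 [order #5] market_sell(qty=3): fills=none; bids=[-] asks=[#1:5@96 #3:6@97]
After op 6 cancel(order #1): fills=none; bids=[-] asks=[#3:6@97]
After op 7 [order #6] limit_sell(price=98, qty=8): fills=none; bids=[-] asks=[#3:6@97 #6:8@98]
After op 8 [order #7] market_buy(qty=2): fills=#7x#3:2@97; bids=[-] asks=[#3:4@97 #6:8@98]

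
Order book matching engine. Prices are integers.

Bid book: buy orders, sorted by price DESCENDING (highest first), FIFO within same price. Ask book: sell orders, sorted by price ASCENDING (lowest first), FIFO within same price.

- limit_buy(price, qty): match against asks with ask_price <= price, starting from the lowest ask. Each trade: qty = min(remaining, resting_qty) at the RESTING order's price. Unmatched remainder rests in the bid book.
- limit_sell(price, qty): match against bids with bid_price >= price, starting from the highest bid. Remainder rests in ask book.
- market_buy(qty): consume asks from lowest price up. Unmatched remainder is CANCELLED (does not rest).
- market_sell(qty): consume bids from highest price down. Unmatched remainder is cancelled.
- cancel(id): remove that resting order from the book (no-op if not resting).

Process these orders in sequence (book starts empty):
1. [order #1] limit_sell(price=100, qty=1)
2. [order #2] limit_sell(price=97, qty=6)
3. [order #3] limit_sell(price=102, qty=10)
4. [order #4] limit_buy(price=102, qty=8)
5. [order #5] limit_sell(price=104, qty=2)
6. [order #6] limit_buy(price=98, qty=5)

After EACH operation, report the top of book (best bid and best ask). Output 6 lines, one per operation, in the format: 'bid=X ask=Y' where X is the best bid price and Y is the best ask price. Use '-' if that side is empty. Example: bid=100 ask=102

After op 1 [order #1] limit_sell(price=100, qty=1): fills=none; bids=[-] asks=[#1:1@100]
After op 2 [order #2] limit_sell(price=97, qty=6): fills=none; bids=[-] asks=[#2:6@97 #1:1@100]
After op 3 [order #3] limit_sell(price=102, qty=10): fills=none; bids=[-] asks=[#2:6@97 #1:1@100 #3:10@102]
After op 4 [order #4] limit_buy(price=102, qty=8): fills=#4x#2:6@97 #4x#1:1@100 #4x#3:1@102; bids=[-] asks=[#3:9@102]
After op 5 [order #5] limit_sell(price=104, qty=2): fills=none; bids=[-] asks=[#3:9@102 #5:2@104]
After op 6 [order #6] limit_buy(price=98, qty=5): fills=none; bids=[#6:5@98] asks=[#3:9@102 #5:2@104]

Answer: bid=- ask=100
bid=- ask=97
bid=- ask=97
bid=- ask=102
bid=- ask=102
bid=98 ask=102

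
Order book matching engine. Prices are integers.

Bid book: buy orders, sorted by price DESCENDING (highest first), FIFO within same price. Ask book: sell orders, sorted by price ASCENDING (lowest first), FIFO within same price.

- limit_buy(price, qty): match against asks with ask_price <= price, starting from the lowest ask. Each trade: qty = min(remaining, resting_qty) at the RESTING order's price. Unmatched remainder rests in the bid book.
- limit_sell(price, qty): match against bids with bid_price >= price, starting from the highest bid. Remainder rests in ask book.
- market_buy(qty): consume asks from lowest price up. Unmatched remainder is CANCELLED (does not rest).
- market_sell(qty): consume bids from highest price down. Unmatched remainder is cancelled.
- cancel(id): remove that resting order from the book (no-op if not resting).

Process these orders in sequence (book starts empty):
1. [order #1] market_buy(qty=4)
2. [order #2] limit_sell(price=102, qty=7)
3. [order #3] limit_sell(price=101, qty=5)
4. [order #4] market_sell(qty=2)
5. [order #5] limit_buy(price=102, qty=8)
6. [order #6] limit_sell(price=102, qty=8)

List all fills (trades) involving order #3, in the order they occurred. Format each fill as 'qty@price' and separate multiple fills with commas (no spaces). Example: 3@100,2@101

After op 1 [order #1] market_buy(qty=4): fills=none; bids=[-] asks=[-]
After op 2 [order #2] limit_sell(price=102, qty=7): fills=none; bids=[-] asks=[#2:7@102]
After op 3 [order #3] limit_sell(price=101, qty=5): fills=none; bids=[-] asks=[#3:5@101 #2:7@102]
After op 4 [order #4] market_sell(qty=2): fills=none; bids=[-] asks=[#3:5@101 #2:7@102]
After op 5 [order #5] limit_buy(price=102, qty=8): fills=#5x#3:5@101 #5x#2:3@102; bids=[-] asks=[#2:4@102]
After op 6 [order #6] limit_sell(price=102, qty=8): fills=none; bids=[-] asks=[#2:4@102 #6:8@102]

Answer: 5@101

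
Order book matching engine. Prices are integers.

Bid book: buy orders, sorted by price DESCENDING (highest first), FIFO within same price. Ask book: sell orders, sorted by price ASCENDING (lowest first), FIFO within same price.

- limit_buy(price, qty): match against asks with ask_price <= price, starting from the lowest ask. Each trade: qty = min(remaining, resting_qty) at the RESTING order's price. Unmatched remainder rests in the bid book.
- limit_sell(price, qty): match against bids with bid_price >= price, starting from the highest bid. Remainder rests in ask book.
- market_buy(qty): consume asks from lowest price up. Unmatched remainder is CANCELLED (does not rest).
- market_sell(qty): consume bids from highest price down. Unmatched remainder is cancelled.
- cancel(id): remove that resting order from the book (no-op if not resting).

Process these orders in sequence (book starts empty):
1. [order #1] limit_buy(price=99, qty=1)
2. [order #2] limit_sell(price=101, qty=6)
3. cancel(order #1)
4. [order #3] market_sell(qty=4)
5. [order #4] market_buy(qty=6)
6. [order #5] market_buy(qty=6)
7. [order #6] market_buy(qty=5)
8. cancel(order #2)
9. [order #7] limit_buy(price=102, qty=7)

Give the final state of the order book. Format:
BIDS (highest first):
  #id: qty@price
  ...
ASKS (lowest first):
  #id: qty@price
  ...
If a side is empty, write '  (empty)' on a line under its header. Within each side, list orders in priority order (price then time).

After op 1 [order #1] limit_buy(price=99, qty=1): fills=none; bids=[#1:1@99] asks=[-]
After op 2 [order #2] limit_sell(price=101, qty=6): fills=none; bids=[#1:1@99] asks=[#2:6@101]
After op 3 cancel(order #1): fills=none; bids=[-] asks=[#2:6@101]
After op 4 [order #3] market_sell(qty=4): fills=none; bids=[-] asks=[#2:6@101]
After op 5 [order #4] market_buy(qty=6): fills=#4x#2:6@101; bids=[-] asks=[-]
After op 6 [order #5] market_buy(qty=6): fills=none; bids=[-] asks=[-]
After op 7 [order #6] market_buy(qty=5): fills=none; bids=[-] asks=[-]
After op 8 cancel(order #2): fills=none; bids=[-] asks=[-]
After op 9 [order #7] limit_buy(price=102, qty=7): fills=none; bids=[#7:7@102] asks=[-]

Answer: BIDS (highest first):
  #7: 7@102
ASKS (lowest first):
  (empty)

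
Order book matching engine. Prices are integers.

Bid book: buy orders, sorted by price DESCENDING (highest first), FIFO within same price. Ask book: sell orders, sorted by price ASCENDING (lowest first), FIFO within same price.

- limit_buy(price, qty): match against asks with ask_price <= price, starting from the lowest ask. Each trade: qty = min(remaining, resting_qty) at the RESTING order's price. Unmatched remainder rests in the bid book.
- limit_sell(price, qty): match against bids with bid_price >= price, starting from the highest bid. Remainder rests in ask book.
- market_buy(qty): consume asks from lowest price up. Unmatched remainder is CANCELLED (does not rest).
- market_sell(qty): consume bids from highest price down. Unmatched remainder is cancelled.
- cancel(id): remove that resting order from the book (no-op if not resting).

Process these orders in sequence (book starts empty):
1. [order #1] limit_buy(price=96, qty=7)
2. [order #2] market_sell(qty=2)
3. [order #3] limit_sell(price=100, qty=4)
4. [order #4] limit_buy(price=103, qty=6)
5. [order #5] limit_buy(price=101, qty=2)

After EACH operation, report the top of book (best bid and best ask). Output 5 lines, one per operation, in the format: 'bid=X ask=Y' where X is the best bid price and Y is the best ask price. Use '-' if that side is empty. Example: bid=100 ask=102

Answer: bid=96 ask=-
bid=96 ask=-
bid=96 ask=100
bid=103 ask=-
bid=103 ask=-

Derivation:
After op 1 [order #1] limit_buy(price=96, qty=7): fills=none; bids=[#1:7@96] asks=[-]
After op 2 [order #2] market_sell(qty=2): fills=#1x#2:2@96; bids=[#1:5@96] asks=[-]
After op 3 [order #3] limit_sell(price=100, qty=4): fills=none; bids=[#1:5@96] asks=[#3:4@100]
After op 4 [order #4] limit_buy(price=103, qty=6): fills=#4x#3:4@100; bids=[#4:2@103 #1:5@96] asks=[-]
After op 5 [order #5] limit_buy(price=101, qty=2): fills=none; bids=[#4:2@103 #5:2@101 #1:5@96] asks=[-]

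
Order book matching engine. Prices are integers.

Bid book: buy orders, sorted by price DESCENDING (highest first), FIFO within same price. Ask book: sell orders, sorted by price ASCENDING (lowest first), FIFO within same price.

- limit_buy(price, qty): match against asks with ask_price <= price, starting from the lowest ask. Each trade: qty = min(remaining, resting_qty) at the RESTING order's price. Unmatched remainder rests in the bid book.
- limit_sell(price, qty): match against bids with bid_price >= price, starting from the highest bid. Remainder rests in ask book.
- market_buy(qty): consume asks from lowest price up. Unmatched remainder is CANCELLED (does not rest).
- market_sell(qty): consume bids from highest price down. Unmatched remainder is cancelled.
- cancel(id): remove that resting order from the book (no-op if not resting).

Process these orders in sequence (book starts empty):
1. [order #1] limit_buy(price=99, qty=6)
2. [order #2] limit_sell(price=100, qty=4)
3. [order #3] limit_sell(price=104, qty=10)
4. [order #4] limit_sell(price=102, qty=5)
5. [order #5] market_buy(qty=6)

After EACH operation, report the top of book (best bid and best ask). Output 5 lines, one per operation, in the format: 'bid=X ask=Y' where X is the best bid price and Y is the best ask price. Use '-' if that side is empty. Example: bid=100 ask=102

After op 1 [order #1] limit_buy(price=99, qty=6): fills=none; bids=[#1:6@99] asks=[-]
After op 2 [order #2] limit_sell(price=100, qty=4): fills=none; bids=[#1:6@99] asks=[#2:4@100]
After op 3 [order #3] limit_sell(price=104, qty=10): fills=none; bids=[#1:6@99] asks=[#2:4@100 #3:10@104]
After op 4 [order #4] limit_sell(price=102, qty=5): fills=none; bids=[#1:6@99] asks=[#2:4@100 #4:5@102 #3:10@104]
After op 5 [order #5] market_buy(qty=6): fills=#5x#2:4@100 #5x#4:2@102; bids=[#1:6@99] asks=[#4:3@102 #3:10@104]

Answer: bid=99 ask=-
bid=99 ask=100
bid=99 ask=100
bid=99 ask=100
bid=99 ask=102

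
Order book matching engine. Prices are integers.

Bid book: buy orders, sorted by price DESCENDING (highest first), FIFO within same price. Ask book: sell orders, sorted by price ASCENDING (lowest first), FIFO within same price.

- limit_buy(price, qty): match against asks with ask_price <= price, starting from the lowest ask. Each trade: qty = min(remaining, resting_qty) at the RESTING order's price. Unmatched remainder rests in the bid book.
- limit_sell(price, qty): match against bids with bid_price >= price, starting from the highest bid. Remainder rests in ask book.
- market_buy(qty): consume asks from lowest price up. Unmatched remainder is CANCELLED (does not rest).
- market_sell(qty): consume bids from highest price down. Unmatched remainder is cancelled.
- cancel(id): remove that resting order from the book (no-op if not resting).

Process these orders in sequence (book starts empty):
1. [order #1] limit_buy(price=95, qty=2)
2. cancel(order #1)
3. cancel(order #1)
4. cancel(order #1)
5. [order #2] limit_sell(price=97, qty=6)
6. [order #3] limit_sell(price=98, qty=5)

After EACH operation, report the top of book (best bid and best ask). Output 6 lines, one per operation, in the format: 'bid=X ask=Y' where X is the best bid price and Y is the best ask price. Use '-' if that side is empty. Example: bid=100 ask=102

After op 1 [order #1] limit_buy(price=95, qty=2): fills=none; bids=[#1:2@95] asks=[-]
After op 2 cancel(order #1): fills=none; bids=[-] asks=[-]
After op 3 cancel(order #1): fills=none; bids=[-] asks=[-]
After op 4 cancel(order #1): fills=none; bids=[-] asks=[-]
After op 5 [order #2] limit_sell(price=97, qty=6): fills=none; bids=[-] asks=[#2:6@97]
After op 6 [order #3] limit_sell(price=98, qty=5): fills=none; bids=[-] asks=[#2:6@97 #3:5@98]

Answer: bid=95 ask=-
bid=- ask=-
bid=- ask=-
bid=- ask=-
bid=- ask=97
bid=- ask=97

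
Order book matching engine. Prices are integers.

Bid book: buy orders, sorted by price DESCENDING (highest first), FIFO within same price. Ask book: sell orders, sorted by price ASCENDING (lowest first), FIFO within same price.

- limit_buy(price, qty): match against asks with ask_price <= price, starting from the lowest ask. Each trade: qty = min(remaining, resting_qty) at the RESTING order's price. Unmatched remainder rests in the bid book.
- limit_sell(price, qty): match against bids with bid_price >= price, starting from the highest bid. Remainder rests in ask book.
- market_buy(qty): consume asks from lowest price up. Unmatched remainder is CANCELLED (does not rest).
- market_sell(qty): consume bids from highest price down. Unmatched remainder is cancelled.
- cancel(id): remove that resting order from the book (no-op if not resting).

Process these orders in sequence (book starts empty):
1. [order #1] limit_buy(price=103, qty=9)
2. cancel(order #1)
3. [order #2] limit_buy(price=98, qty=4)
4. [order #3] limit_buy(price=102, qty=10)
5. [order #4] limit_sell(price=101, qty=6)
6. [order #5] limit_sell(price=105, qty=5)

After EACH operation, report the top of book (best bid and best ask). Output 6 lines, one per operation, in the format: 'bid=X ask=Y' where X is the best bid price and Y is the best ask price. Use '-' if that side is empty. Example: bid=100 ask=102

After op 1 [order #1] limit_buy(price=103, qty=9): fills=none; bids=[#1:9@103] asks=[-]
After op 2 cancel(order #1): fills=none; bids=[-] asks=[-]
After op 3 [order #2] limit_buy(price=98, qty=4): fills=none; bids=[#2:4@98] asks=[-]
After op 4 [order #3] limit_buy(price=102, qty=10): fills=none; bids=[#3:10@102 #2:4@98] asks=[-]
After op 5 [order #4] limit_sell(price=101, qty=6): fills=#3x#4:6@102; bids=[#3:4@102 #2:4@98] asks=[-]
After op 6 [order #5] limit_sell(price=105, qty=5): fills=none; bids=[#3:4@102 #2:4@98] asks=[#5:5@105]

Answer: bid=103 ask=-
bid=- ask=-
bid=98 ask=-
bid=102 ask=-
bid=102 ask=-
bid=102 ask=105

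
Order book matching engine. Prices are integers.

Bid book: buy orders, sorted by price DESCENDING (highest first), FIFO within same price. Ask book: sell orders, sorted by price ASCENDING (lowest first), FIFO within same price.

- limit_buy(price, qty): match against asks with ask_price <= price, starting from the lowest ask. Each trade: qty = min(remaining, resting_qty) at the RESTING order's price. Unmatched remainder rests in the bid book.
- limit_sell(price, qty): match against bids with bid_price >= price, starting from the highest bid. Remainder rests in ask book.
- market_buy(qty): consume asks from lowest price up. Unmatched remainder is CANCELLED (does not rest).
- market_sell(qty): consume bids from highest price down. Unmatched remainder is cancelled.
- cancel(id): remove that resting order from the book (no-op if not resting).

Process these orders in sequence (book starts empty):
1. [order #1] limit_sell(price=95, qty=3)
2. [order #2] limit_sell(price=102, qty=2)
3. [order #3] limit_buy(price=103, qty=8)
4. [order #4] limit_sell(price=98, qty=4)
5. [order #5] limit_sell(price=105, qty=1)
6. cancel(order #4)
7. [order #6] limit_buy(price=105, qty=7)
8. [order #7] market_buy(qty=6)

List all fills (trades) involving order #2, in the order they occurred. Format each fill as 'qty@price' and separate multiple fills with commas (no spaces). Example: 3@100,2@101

After op 1 [order #1] limit_sell(price=95, qty=3): fills=none; bids=[-] asks=[#1:3@95]
After op 2 [order #2] limit_sell(price=102, qty=2): fills=none; bids=[-] asks=[#1:3@95 #2:2@102]
After op 3 [order #3] limit_buy(price=103, qty=8): fills=#3x#1:3@95 #3x#2:2@102; bids=[#3:3@103] asks=[-]
After op 4 [order #4] limit_sell(price=98, qty=4): fills=#3x#4:3@103; bids=[-] asks=[#4:1@98]
After op 5 [order #5] limit_sell(price=105, qty=1): fills=none; bids=[-] asks=[#4:1@98 #5:1@105]
After op 6 cancel(order #4): fills=none; bids=[-] asks=[#5:1@105]
After op 7 [order #6] limit_buy(price=105, qty=7): fills=#6x#5:1@105; bids=[#6:6@105] asks=[-]
After op 8 [order #7] market_buy(qty=6): fills=none; bids=[#6:6@105] asks=[-]

Answer: 2@102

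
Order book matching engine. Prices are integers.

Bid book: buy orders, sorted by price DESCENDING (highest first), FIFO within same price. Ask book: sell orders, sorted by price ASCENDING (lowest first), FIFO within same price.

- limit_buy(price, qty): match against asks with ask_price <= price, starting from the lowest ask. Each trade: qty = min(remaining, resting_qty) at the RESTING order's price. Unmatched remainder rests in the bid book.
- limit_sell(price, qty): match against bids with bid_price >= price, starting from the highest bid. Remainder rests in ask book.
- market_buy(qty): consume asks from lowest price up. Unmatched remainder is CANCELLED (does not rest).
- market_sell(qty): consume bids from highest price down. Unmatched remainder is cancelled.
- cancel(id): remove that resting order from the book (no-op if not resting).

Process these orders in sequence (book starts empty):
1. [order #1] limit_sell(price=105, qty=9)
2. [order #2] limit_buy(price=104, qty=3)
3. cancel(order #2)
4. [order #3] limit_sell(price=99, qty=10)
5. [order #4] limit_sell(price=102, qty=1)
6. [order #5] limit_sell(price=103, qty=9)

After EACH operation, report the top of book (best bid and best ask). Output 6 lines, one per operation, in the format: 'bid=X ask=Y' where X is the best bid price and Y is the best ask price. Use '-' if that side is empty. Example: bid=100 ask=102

Answer: bid=- ask=105
bid=104 ask=105
bid=- ask=105
bid=- ask=99
bid=- ask=99
bid=- ask=99

Derivation:
After op 1 [order #1] limit_sell(price=105, qty=9): fills=none; bids=[-] asks=[#1:9@105]
After op 2 [order #2] limit_buy(price=104, qty=3): fills=none; bids=[#2:3@104] asks=[#1:9@105]
After op 3 cancel(order #2): fills=none; bids=[-] asks=[#1:9@105]
After op 4 [order #3] limit_sell(price=99, qty=10): fills=none; bids=[-] asks=[#3:10@99 #1:9@105]
After op 5 [order #4] limit_sell(price=102, qty=1): fills=none; bids=[-] asks=[#3:10@99 #4:1@102 #1:9@105]
After op 6 [order #5] limit_sell(price=103, qty=9): fills=none; bids=[-] asks=[#3:10@99 #4:1@102 #5:9@103 #1:9@105]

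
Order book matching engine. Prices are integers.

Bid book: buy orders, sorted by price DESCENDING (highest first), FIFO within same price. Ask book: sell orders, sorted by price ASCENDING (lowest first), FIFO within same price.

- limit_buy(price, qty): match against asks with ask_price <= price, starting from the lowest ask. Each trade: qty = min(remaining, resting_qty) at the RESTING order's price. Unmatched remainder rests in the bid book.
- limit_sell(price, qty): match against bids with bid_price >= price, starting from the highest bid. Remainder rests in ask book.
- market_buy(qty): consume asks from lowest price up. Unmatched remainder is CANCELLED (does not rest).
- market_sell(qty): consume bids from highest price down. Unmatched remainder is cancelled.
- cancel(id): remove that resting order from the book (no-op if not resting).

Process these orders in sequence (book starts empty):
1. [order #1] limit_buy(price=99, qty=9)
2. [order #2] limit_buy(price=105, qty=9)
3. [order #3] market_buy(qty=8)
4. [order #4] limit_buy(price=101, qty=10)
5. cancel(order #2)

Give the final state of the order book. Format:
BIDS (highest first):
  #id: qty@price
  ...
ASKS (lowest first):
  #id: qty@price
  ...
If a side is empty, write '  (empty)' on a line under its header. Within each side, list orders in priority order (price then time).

After op 1 [order #1] limit_buy(price=99, qty=9): fills=none; bids=[#1:9@99] asks=[-]
After op 2 [order #2] limit_buy(price=105, qty=9): fills=none; bids=[#2:9@105 #1:9@99] asks=[-]
After op 3 [order #3] market_buy(qty=8): fills=none; bids=[#2:9@105 #1:9@99] asks=[-]
After op 4 [order #4] limit_buy(price=101, qty=10): fills=none; bids=[#2:9@105 #4:10@101 #1:9@99] asks=[-]
After op 5 cancel(order #2): fills=none; bids=[#4:10@101 #1:9@99] asks=[-]

Answer: BIDS (highest first):
  #4: 10@101
  #1: 9@99
ASKS (lowest first):
  (empty)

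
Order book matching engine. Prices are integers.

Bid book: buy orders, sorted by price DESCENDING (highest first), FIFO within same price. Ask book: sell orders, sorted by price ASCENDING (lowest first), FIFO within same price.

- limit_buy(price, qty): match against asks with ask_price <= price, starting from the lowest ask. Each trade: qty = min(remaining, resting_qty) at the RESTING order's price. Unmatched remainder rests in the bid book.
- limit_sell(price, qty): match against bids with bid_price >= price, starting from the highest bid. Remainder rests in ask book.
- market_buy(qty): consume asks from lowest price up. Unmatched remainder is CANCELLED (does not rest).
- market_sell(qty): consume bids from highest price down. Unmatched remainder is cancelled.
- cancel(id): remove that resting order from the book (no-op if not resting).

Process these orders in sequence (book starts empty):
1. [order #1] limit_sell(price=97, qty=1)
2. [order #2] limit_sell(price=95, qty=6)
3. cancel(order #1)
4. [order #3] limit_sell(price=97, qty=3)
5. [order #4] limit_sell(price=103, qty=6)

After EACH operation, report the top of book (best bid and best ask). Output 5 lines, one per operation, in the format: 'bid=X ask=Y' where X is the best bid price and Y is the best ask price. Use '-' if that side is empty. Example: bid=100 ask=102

Answer: bid=- ask=97
bid=- ask=95
bid=- ask=95
bid=- ask=95
bid=- ask=95

Derivation:
After op 1 [order #1] limit_sell(price=97, qty=1): fills=none; bids=[-] asks=[#1:1@97]
After op 2 [order #2] limit_sell(price=95, qty=6): fills=none; bids=[-] asks=[#2:6@95 #1:1@97]
After op 3 cancel(order #1): fills=none; bids=[-] asks=[#2:6@95]
After op 4 [order #3] limit_sell(price=97, qty=3): fills=none; bids=[-] asks=[#2:6@95 #3:3@97]
After op 5 [order #4] limit_sell(price=103, qty=6): fills=none; bids=[-] asks=[#2:6@95 #3:3@97 #4:6@103]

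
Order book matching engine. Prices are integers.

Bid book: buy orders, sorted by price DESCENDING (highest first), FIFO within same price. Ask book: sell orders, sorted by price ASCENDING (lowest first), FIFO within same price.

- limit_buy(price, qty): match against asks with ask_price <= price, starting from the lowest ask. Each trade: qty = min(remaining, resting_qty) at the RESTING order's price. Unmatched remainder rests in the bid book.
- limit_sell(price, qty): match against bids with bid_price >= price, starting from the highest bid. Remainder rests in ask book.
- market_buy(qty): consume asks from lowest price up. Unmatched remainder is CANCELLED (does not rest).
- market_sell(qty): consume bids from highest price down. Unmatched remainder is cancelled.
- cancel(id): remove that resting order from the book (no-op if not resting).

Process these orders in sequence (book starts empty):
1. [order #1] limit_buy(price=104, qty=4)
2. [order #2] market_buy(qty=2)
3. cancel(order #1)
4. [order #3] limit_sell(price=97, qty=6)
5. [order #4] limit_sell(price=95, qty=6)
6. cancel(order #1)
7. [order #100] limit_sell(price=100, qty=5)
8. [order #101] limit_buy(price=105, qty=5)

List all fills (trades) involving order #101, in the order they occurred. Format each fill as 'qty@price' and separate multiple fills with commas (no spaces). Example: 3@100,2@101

Answer: 5@95

Derivation:
After op 1 [order #1] limit_buy(price=104, qty=4): fills=none; bids=[#1:4@104] asks=[-]
After op 2 [order #2] market_buy(qty=2): fills=none; bids=[#1:4@104] asks=[-]
After op 3 cancel(order #1): fills=none; bids=[-] asks=[-]
After op 4 [order #3] limit_sell(price=97, qty=6): fills=none; bids=[-] asks=[#3:6@97]
After op 5 [order #4] limit_sell(price=95, qty=6): fills=none; bids=[-] asks=[#4:6@95 #3:6@97]
After op 6 cancel(order #1): fills=none; bids=[-] asks=[#4:6@95 #3:6@97]
After op 7 [order #100] limit_sell(price=100, qty=5): fills=none; bids=[-] asks=[#4:6@95 #3:6@97 #100:5@100]
After op 8 [order #101] limit_buy(price=105, qty=5): fills=#101x#4:5@95; bids=[-] asks=[#4:1@95 #3:6@97 #100:5@100]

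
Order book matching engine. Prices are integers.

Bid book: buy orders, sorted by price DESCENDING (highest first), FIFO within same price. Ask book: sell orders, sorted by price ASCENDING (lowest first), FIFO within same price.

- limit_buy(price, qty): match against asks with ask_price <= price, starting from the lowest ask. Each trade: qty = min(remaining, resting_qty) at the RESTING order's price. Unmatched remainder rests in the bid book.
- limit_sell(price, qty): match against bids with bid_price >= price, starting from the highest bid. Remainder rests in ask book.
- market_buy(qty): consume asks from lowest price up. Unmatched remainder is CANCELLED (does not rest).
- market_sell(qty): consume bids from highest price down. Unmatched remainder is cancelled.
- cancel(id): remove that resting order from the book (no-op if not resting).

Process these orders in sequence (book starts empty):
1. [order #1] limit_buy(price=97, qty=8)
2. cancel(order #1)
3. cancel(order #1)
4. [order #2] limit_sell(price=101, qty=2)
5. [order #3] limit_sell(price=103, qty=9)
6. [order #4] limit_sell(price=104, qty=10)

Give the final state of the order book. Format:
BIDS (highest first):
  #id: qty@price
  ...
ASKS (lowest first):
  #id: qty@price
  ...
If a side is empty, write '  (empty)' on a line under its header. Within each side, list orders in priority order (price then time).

After op 1 [order #1] limit_buy(price=97, qty=8): fills=none; bids=[#1:8@97] asks=[-]
After op 2 cancel(order #1): fills=none; bids=[-] asks=[-]
After op 3 cancel(order #1): fills=none; bids=[-] asks=[-]
After op 4 [order #2] limit_sell(price=101, qty=2): fills=none; bids=[-] asks=[#2:2@101]
After op 5 [order #3] limit_sell(price=103, qty=9): fills=none; bids=[-] asks=[#2:2@101 #3:9@103]
After op 6 [order #4] limit_sell(price=104, qty=10): fills=none; bids=[-] asks=[#2:2@101 #3:9@103 #4:10@104]

Answer: BIDS (highest first):
  (empty)
ASKS (lowest first):
  #2: 2@101
  #3: 9@103
  #4: 10@104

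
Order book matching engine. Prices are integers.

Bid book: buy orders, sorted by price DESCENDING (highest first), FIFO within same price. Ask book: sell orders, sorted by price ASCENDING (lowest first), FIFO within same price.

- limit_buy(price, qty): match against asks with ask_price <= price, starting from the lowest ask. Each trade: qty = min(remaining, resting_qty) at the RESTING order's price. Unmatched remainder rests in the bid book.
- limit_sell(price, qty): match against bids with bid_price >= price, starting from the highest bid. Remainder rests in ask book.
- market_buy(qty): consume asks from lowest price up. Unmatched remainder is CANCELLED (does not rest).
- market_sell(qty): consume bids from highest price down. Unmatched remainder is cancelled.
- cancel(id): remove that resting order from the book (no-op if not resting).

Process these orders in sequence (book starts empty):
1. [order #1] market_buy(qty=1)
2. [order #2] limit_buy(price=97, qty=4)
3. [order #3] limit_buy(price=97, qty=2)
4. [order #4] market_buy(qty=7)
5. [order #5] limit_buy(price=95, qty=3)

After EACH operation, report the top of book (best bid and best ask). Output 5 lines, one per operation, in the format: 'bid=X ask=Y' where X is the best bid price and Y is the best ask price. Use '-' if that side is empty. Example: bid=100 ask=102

Answer: bid=- ask=-
bid=97 ask=-
bid=97 ask=-
bid=97 ask=-
bid=97 ask=-

Derivation:
After op 1 [order #1] market_buy(qty=1): fills=none; bids=[-] asks=[-]
After op 2 [order #2] limit_buy(price=97, qty=4): fills=none; bids=[#2:4@97] asks=[-]
After op 3 [order #3] limit_buy(price=97, qty=2): fills=none; bids=[#2:4@97 #3:2@97] asks=[-]
After op 4 [order #4] market_buy(qty=7): fills=none; bids=[#2:4@97 #3:2@97] asks=[-]
After op 5 [order #5] limit_buy(price=95, qty=3): fills=none; bids=[#2:4@97 #3:2@97 #5:3@95] asks=[-]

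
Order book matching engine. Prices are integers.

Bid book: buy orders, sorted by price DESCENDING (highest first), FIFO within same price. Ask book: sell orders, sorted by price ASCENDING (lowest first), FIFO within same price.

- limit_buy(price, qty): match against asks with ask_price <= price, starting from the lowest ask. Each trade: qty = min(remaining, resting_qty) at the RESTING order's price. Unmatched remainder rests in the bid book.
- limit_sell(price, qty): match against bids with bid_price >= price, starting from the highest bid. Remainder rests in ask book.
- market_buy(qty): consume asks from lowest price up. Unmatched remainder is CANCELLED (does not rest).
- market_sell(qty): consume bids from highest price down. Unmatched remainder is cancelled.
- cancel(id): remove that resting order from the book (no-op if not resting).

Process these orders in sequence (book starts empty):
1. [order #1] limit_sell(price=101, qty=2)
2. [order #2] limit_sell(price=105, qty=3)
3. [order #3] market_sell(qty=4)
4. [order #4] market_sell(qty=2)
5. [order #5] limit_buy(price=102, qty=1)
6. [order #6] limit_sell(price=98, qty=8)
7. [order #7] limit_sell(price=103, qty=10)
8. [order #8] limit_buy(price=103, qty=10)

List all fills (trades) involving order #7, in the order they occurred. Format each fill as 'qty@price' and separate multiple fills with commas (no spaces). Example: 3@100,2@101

Answer: 1@103

Derivation:
After op 1 [order #1] limit_sell(price=101, qty=2): fills=none; bids=[-] asks=[#1:2@101]
After op 2 [order #2] limit_sell(price=105, qty=3): fills=none; bids=[-] asks=[#1:2@101 #2:3@105]
After op 3 [order #3] market_sell(qty=4): fills=none; bids=[-] asks=[#1:2@101 #2:3@105]
After op 4 [order #4] market_sell(qty=2): fills=none; bids=[-] asks=[#1:2@101 #2:3@105]
After op 5 [order #5] limit_buy(price=102, qty=1): fills=#5x#1:1@101; bids=[-] asks=[#1:1@101 #2:3@105]
After op 6 [order #6] limit_sell(price=98, qty=8): fills=none; bids=[-] asks=[#6:8@98 #1:1@101 #2:3@105]
After op 7 [order #7] limit_sell(price=103, qty=10): fills=none; bids=[-] asks=[#6:8@98 #1:1@101 #7:10@103 #2:3@105]
After op 8 [order #8] limit_buy(price=103, qty=10): fills=#8x#6:8@98 #8x#1:1@101 #8x#7:1@103; bids=[-] asks=[#7:9@103 #2:3@105]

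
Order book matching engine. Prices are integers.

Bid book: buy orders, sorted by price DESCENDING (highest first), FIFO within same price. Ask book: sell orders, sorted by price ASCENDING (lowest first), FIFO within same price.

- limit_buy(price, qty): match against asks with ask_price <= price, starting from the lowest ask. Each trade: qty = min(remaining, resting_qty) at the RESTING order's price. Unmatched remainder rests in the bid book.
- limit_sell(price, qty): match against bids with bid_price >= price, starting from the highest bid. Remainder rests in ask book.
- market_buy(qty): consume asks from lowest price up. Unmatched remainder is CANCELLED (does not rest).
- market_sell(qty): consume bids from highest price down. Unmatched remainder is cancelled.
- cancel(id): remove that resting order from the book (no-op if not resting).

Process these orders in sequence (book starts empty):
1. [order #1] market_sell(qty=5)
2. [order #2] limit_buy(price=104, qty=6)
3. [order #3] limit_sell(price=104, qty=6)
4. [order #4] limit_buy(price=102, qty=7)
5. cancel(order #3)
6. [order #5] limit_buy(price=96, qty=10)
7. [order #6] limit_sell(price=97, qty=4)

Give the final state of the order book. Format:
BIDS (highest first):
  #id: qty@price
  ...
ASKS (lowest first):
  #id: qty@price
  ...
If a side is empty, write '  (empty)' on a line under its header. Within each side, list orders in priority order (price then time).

Answer: BIDS (highest first):
  #4: 3@102
  #5: 10@96
ASKS (lowest first):
  (empty)

Derivation:
After op 1 [order #1] market_sell(qty=5): fills=none; bids=[-] asks=[-]
After op 2 [order #2] limit_buy(price=104, qty=6): fills=none; bids=[#2:6@104] asks=[-]
After op 3 [order #3] limit_sell(price=104, qty=6): fills=#2x#3:6@104; bids=[-] asks=[-]
After op 4 [order #4] limit_buy(price=102, qty=7): fills=none; bids=[#4:7@102] asks=[-]
After op 5 cancel(order #3): fills=none; bids=[#4:7@102] asks=[-]
After op 6 [order #5] limit_buy(price=96, qty=10): fills=none; bids=[#4:7@102 #5:10@96] asks=[-]
After op 7 [order #6] limit_sell(price=97, qty=4): fills=#4x#6:4@102; bids=[#4:3@102 #5:10@96] asks=[-]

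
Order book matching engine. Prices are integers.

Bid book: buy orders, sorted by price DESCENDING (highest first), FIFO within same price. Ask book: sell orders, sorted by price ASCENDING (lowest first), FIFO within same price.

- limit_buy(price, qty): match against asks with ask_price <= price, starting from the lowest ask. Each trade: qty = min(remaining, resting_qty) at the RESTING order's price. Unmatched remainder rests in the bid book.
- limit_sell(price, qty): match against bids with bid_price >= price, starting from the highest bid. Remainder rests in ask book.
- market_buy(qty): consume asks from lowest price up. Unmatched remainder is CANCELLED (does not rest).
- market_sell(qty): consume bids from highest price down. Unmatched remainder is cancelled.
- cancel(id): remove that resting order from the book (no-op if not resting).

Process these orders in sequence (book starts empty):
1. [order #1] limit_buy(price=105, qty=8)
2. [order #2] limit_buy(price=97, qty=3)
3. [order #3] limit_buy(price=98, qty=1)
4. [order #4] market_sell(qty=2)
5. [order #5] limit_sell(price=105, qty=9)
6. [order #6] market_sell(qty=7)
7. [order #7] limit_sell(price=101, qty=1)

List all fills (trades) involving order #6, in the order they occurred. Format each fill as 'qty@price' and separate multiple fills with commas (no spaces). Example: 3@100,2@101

Answer: 1@98,3@97

Derivation:
After op 1 [order #1] limit_buy(price=105, qty=8): fills=none; bids=[#1:8@105] asks=[-]
After op 2 [order #2] limit_buy(price=97, qty=3): fills=none; bids=[#1:8@105 #2:3@97] asks=[-]
After op 3 [order #3] limit_buy(price=98, qty=1): fills=none; bids=[#1:8@105 #3:1@98 #2:3@97] asks=[-]
After op 4 [order #4] market_sell(qty=2): fills=#1x#4:2@105; bids=[#1:6@105 #3:1@98 #2:3@97] asks=[-]
After op 5 [order #5] limit_sell(price=105, qty=9): fills=#1x#5:6@105; bids=[#3:1@98 #2:3@97] asks=[#5:3@105]
After op 6 [order #6] market_sell(qty=7): fills=#3x#6:1@98 #2x#6:3@97; bids=[-] asks=[#5:3@105]
After op 7 [order #7] limit_sell(price=101, qty=1): fills=none; bids=[-] asks=[#7:1@101 #5:3@105]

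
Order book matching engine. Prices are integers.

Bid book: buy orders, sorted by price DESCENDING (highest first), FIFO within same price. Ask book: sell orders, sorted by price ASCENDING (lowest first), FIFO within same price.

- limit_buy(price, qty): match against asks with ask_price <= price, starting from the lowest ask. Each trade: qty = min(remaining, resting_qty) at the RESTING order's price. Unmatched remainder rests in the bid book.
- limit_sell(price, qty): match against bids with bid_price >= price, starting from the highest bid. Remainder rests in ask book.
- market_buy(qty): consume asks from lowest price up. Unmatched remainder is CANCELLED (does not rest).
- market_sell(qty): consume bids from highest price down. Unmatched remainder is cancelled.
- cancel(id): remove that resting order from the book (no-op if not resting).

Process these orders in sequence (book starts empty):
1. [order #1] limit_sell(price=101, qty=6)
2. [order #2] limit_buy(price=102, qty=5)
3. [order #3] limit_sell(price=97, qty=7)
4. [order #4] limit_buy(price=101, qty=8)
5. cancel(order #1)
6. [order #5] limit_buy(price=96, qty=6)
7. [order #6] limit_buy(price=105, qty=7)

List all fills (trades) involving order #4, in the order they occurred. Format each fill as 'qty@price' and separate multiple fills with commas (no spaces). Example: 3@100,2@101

After op 1 [order #1] limit_sell(price=101, qty=6): fills=none; bids=[-] asks=[#1:6@101]
After op 2 [order #2] limit_buy(price=102, qty=5): fills=#2x#1:5@101; bids=[-] asks=[#1:1@101]
After op 3 [order #3] limit_sell(price=97, qty=7): fills=none; bids=[-] asks=[#3:7@97 #1:1@101]
After op 4 [order #4] limit_buy(price=101, qty=8): fills=#4x#3:7@97 #4x#1:1@101; bids=[-] asks=[-]
After op 5 cancel(order #1): fills=none; bids=[-] asks=[-]
After op 6 [order #5] limit_buy(price=96, qty=6): fills=none; bids=[#5:6@96] asks=[-]
After op 7 [order #6] limit_buy(price=105, qty=7): fills=none; bids=[#6:7@105 #5:6@96] asks=[-]

Answer: 7@97,1@101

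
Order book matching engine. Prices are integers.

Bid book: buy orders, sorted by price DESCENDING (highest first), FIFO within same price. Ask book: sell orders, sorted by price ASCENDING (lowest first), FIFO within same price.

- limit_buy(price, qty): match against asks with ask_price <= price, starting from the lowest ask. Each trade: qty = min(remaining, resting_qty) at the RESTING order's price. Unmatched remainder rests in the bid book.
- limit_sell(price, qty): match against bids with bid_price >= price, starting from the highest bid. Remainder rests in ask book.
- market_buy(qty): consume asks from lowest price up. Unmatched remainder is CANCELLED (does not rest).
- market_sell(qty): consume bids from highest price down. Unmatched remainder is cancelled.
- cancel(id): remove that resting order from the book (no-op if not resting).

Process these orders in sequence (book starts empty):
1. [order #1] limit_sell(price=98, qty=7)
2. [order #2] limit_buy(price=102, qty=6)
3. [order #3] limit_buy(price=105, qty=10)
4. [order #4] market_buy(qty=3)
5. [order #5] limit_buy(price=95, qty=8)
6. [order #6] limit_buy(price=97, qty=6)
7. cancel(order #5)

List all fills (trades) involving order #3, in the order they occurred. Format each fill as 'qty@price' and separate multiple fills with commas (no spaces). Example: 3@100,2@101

Answer: 1@98

Derivation:
After op 1 [order #1] limit_sell(price=98, qty=7): fills=none; bids=[-] asks=[#1:7@98]
After op 2 [order #2] limit_buy(price=102, qty=6): fills=#2x#1:6@98; bids=[-] asks=[#1:1@98]
After op 3 [order #3] limit_buy(price=105, qty=10): fills=#3x#1:1@98; bids=[#3:9@105] asks=[-]
After op 4 [order #4] market_buy(qty=3): fills=none; bids=[#3:9@105] asks=[-]
After op 5 [order #5] limit_buy(price=95, qty=8): fills=none; bids=[#3:9@105 #5:8@95] asks=[-]
After op 6 [order #6] limit_buy(price=97, qty=6): fills=none; bids=[#3:9@105 #6:6@97 #5:8@95] asks=[-]
After op 7 cancel(order #5): fills=none; bids=[#3:9@105 #6:6@97] asks=[-]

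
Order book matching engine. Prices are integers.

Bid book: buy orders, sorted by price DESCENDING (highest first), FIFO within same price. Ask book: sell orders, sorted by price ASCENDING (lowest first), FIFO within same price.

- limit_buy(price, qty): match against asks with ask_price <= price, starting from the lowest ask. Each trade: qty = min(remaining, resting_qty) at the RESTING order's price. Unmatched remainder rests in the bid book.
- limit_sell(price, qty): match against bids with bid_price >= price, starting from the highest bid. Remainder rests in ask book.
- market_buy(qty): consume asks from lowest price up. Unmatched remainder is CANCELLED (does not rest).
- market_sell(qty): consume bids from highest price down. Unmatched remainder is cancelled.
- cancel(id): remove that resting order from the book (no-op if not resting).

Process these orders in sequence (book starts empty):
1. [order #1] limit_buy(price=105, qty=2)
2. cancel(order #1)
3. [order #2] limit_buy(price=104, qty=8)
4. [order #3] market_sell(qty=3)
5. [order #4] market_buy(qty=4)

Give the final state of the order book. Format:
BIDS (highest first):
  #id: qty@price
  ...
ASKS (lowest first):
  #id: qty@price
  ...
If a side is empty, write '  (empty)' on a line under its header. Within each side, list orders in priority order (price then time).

Answer: BIDS (highest first):
  #2: 5@104
ASKS (lowest first):
  (empty)

Derivation:
After op 1 [order #1] limit_buy(price=105, qty=2): fills=none; bids=[#1:2@105] asks=[-]
After op 2 cancel(order #1): fills=none; bids=[-] asks=[-]
After op 3 [order #2] limit_buy(price=104, qty=8): fills=none; bids=[#2:8@104] asks=[-]
After op 4 [order #3] market_sell(qty=3): fills=#2x#3:3@104; bids=[#2:5@104] asks=[-]
After op 5 [order #4] market_buy(qty=4): fills=none; bids=[#2:5@104] asks=[-]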